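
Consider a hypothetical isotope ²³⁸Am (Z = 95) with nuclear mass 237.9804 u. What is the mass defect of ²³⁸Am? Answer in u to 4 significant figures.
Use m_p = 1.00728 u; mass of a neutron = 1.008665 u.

With 95 protons and 143 neutrons (A = 238):
Σm = 95·m_p + 143·m_n = 95.69160 + 144.239095 = 239.930695 u
The mass defect is 239.930695 − 237.9804 = 1.950295 u.

1.950 u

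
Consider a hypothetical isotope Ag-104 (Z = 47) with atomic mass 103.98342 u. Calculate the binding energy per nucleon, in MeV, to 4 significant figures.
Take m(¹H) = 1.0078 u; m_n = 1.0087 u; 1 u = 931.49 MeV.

Total constituent mass: 47 × 1.0078 + 57 × 1.0087 = 104.8625 u
The mass defect is 104.8625 − 103.98342 = 0.87908 u.
Converting to energy: 0.87908 u × 931.49 MeV/u = 818.854 MeV
BE/A = 818.854 MeV / 104 = 7.874 MeV/nucleon

7.874 MeV/nucleon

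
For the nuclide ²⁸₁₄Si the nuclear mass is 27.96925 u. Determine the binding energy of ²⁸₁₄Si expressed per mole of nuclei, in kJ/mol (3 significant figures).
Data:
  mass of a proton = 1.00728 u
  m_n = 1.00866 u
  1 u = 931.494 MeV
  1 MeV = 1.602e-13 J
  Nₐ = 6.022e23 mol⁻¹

With 14 protons and 14 neutrons (A = 28):
Σm = 14·m_p + 14·m_n = 14.10192 + 14.12124 = 28.22316 u
The mass defect is 28.22316 − 27.96925 = 0.25391 u.
Converting to energy: 0.25391 u × 931.494 MeV/u = 236.516 MeV
Per nucleus in joules: 236.516 MeV × 1.602e-13 J/MeV = 3.7890e-11 J
Per mole: 3.7890e-11 J × 6.022e23 mol⁻¹ = 2.2817e+13 J/mol

2.28e+10 kJ/mol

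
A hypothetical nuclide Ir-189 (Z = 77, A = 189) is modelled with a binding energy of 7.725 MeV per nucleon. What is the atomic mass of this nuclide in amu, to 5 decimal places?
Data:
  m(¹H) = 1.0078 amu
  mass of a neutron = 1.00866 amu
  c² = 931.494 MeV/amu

Total binding energy = 189 × 7.725 = 1460.025 MeV
Mass defect = 1460.025 MeV / (931.494 MeV/amu) = 1.5674014 amu
Constituent mass = 77(1.0078) + 112(1.00866) = 190.57052 amu
Atomic mass = 190.57052 − 1.5674014 = 189.0031186 amu ≈ 189.00312 amu (to 5 decimal places)

189.00312 amu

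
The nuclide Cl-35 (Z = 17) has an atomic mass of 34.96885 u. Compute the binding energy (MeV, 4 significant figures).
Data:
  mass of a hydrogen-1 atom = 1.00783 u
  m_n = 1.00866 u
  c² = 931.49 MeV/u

298.2 MeV

The nucleus contains 17 protons and 35 − 17 = 18 neutrons.
Total constituent mass: 17 × 1.00783 + 18 × 1.00866 = 35.28899 u
The mass defect is 35.28899 − 34.96885 = 0.32014 u.
Binding energy = Δm·c² = 0.32014 × 931.49 MeV/u = 298.207 MeV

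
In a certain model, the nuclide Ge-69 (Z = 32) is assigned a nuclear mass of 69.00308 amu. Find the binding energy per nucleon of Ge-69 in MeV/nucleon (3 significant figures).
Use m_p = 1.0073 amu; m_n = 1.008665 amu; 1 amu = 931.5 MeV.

Z = 32, so N = A − Z = 69 − 32 = 37.
Mass of separated nucleons = 32(1.0073) + 37(1.008665) = 32.2336 + 37.320605 = 69.554205 amu
Mass defect Δm = 69.554205 − 69.00308 = 0.551125 amu
E_B = 0.551125 × 931.5 = 513.373 MeV
Dividing by A = 69 gives 7.440 MeV per nucleon.

7.44 MeV/nucleon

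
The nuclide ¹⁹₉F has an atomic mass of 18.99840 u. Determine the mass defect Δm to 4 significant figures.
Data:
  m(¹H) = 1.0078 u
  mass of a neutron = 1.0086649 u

With 9 protons and 10 neutrons (A = 19):
Σm = 9·m(¹H) + 10·m_n = 9.0702 + 10.0866490 = 19.1568490 u
Mass defect Δm = 19.1568490 − 18.99840 = 0.1584490 u

0.1584 u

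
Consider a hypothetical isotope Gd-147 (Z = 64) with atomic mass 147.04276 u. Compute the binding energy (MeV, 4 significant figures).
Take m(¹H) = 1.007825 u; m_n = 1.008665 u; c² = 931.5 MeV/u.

1097 MeV

Z = 64, so N = A − Z = 147 − 64 = 83.
Mass of separated nucleons = 64(1.007825) + 83(1.008665) = 64.500800 + 83.719195 = 148.219995 u
The mass defect is 148.219995 − 147.04276 = 1.177235 u.
Binding energy = Δm·c² = 1.177235 × 931.5 MeV/u = 1096.59 MeV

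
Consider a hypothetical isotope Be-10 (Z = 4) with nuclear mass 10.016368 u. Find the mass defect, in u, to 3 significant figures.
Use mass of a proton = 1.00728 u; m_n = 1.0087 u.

Σm = 4·m_p + 6·m_n = 4.02912 + 6.0522 = 10.08132 u
Mass defect Δm = 10.08132 − 10.016368 = 0.064952 u

0.0650 u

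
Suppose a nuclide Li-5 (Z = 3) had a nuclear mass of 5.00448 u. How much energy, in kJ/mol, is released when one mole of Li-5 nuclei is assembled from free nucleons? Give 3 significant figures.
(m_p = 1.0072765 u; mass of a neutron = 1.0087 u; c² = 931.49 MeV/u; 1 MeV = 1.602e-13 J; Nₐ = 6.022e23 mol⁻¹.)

3.12e+09 kJ/mol

The nucleus contains 3 protons and 5 − 3 = 2 neutrons.
Mass of separated nucleons = 3(1.0072765) + 2(1.0087) = 3.0218295 + 2.0174 = 5.0392295 u
Δm = 5.0392295 − 5.00448 = 0.0347495 u
Converting to energy: 0.0347495 u × 931.49 MeV/u = 32.3688 MeV
Per nucleus in joules: 32.3688 MeV × 1.602e-13 J/MeV = 5.1855e-12 J
Per mole: 5.1855e-12 J × 6.022e23 mol⁻¹ = 3.1227e+12 J/mol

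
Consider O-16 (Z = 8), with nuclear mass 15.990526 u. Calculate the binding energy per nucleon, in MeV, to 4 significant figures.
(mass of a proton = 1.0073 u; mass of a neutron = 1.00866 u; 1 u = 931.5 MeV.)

Total constituent mass: 8 × 1.0073 + 8 × 1.00866 = 16.12768 u
Mass defect Δm = 16.12768 − 15.990526 = 0.137154 u
E_B = 0.137154 × 931.5 = 127.759 MeV
BE/A = 127.759 MeV / 16 = 7.985 MeV/nucleon

7.985 MeV/nucleon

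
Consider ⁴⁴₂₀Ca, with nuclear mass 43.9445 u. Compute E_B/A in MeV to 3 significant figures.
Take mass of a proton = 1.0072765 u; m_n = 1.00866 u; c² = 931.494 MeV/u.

8.66 MeV/nucleon

With 20 protons and 24 neutrons (A = 44):
Mass of separated nucleons = 20(1.0072765) + 24(1.00866) = 20.1455300 + 24.20784 = 44.3533700 u
The mass defect is 44.3533700 − 43.9445 = 0.4088700 u.
Binding energy = Δm·c² = 0.4088700 × 931.494 MeV/u = 380.860 MeV
Per nucleon: 380.860 / 44 = 8.656 MeV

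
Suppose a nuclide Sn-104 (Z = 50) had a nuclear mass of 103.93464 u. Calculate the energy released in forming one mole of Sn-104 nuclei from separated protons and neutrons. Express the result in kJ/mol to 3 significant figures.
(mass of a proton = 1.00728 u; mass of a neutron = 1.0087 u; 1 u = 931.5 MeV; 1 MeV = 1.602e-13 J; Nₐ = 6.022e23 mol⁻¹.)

Σm = 50·m_p + 54·m_n = 50.36400 + 54.4698 = 104.83380 u
Mass defect Δm = 104.83380 − 103.93464 = 0.89916 u
Binding energy = Δm·c² = 0.89916 × 931.5 MeV/u = 837.568 MeV
Per nucleus in joules: 837.568 MeV × 1.602e-13 J/MeV = 1.3418e-10 J
Per mole: 1.3418e-10 J × 6.022e23 mol⁻¹ = 8.0803e+13 J/mol

8.08e+10 kJ/mol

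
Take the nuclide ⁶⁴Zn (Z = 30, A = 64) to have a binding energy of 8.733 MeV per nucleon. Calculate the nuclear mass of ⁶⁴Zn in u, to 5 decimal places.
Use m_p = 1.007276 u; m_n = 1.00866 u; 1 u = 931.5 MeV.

Total binding energy = 64 × 8.733 = 558.912 MeV
Mass defect = 558.912 MeV / (931.5 MeV/u) = 0.6000129 u
Constituent mass = 30(1.007276) + 34(1.00866) = 64.512720 u
Nuclear mass = 64.512720 − 0.6000129 = 63.9127071 u ≈ 63.91271 u (to 5 decimal places)

63.91271 u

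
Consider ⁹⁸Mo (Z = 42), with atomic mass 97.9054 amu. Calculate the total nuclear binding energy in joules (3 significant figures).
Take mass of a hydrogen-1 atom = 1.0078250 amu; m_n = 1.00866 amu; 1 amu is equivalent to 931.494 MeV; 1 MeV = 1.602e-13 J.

Mass of separated nucleons = 42(1.0078250) + 56(1.00866) = 42.3286500 + 56.48496 = 98.8136100 amu
Δm = 98.8136100 − 97.9054 = 0.9082100 amu
Converting to energy: 0.9082100 amu × 931.494 MeV/amu = 845.992 MeV
In joules: 845.992 MeV × 1.602e-13 J/MeV = 1.3553e-10 J

1.36e-10 J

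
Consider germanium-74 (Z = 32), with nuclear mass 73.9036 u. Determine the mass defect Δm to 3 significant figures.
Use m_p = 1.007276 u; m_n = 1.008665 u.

Mass of separated nucleons = 32(1.007276) + 42(1.008665) = 32.232832 + 42.363930 = 74.596762 u
Δm = 74.596762 − 73.9036 = 0.693162 u

0.693 u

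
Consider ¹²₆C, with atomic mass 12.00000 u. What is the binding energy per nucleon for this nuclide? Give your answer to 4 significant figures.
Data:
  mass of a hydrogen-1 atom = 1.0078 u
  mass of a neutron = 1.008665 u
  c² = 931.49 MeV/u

7.668 MeV/nucleon

Total constituent mass: 6 × 1.0078 + 6 × 1.008665 = 12.098790 u
Mass defect Δm = 12.098790 − 12.00000 = 0.098790 u
E_B = 0.098790 × 931.49 = 92.0219 MeV
Dividing by A = 12 gives 7.668 MeV per nucleon.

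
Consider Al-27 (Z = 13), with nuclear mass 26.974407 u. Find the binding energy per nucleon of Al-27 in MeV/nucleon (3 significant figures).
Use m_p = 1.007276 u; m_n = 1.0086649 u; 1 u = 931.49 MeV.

Z = 13, so N = A − Z = 27 − 13 = 14.
Total constituent mass: 13 × 1.007276 + 14 × 1.0086649 = 27.2158966 u
Δm = 27.2158966 − 26.974407 = 0.2414896 u
Converting to energy: 0.2414896 u × 931.49 MeV/u = 224.945 MeV
Per nucleon: 224.945 / 27 = 8.331 MeV

8.33 MeV/nucleon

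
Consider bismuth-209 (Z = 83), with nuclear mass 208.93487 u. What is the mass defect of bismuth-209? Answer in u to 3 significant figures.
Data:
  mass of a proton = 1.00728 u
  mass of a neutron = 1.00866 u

1.76 u

Z = 83, so N = A − Z = 209 − 83 = 126.
Σm = 83·m_p + 126·m_n = 83.60424 + 127.09116 = 210.69540 u
Mass defect Δm = 210.69540 − 208.93487 = 1.76053 u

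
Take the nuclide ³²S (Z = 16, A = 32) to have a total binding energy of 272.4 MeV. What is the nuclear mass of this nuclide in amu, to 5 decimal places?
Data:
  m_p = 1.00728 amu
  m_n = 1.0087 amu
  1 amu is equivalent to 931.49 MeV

Mass defect = 272.4 MeV / (931.49 MeV/amu) = 0.2924347 amu
Constituent mass = 16(1.00728) + 16(1.0087) = 32.25568 amu
Nuclear mass = 32.25568 − 0.2924347 = 31.9632453 amu ≈ 31.96325 amu (to 5 decimal places)

31.96325 amu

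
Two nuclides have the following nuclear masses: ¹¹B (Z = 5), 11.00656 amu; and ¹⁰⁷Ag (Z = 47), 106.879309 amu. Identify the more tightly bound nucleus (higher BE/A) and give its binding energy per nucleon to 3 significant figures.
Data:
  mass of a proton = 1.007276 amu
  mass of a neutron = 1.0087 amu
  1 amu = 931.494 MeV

¹⁰⁷Ag; 8.57 MeV/nucleon

¹¹B: Σm = 5(1.007276) + 6(1.0087) = 11.088580 amu; Δm = 0.082020 amu; E_B = 76.401 MeV; E_B/A = 6.946 MeV
¹⁰⁷Ag: Σm = 47(1.007276) + 60(1.0087) = 107.863972 amu; Δm = 0.984663 amu; E_B = 917.21 MeV; E_B/A = 8.572 MeV
¹⁰⁷Ag has the higher binding energy per nucleon, so it is the more tightly bound nucleus.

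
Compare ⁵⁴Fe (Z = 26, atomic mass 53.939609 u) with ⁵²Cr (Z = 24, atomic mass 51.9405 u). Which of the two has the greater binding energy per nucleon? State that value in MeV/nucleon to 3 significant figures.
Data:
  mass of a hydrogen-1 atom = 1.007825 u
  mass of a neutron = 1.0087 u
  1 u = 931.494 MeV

⁵⁴Fe: Σm = 26(1.007825) + 28(1.0087) = 54.447050 u; Δm = 0.507441 u; E_B = 472.68 MeV; E_B/A = 8.753 MeV
⁵²Cr: Σm = 24(1.007825) + 28(1.0087) = 52.431400 u; Δm = 0.490900 u; E_B = 457.27 MeV; E_B/A = 8.794 MeV
⁵²Cr has the higher binding energy per nucleon, so it is the more tightly bound nucleus.

⁵²Cr; 8.79 MeV/nucleon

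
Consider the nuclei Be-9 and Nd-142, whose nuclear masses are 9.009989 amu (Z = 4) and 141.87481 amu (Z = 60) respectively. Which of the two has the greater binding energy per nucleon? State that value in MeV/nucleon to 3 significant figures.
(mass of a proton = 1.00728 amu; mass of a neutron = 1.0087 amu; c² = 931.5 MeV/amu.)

Be-9: Σm = 4(1.00728) + 5(1.0087) = 9.07262 amu; Δm = 0.062631 amu; E_B = 58.341 MeV; E_B/A = 6.482 MeV
Nd-142: Σm = 60(1.00728) + 82(1.0087) = 143.15020 amu; Δm = 1.27539 amu; E_B = 1188.0 MeV; E_B/A = 8.366 MeV
Nd-142 has the higher binding energy per nucleon, so it is the more tightly bound nucleus.

Nd-142; 8.37 MeV/nucleon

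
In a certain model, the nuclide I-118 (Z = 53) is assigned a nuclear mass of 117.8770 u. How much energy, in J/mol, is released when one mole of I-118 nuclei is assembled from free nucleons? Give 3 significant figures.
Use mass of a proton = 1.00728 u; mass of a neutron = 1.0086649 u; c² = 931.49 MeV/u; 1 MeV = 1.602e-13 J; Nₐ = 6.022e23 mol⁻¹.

With 53 protons and 65 neutrons (A = 118):
Total constituent mass: 53 × 1.00728 + 65 × 1.0086649 = 118.9490585 u
Mass defect Δm = 118.9490585 − 117.8770 = 1.0720585 u
Binding energy = Δm·c² = 1.0720585 × 931.49 MeV/u = 998.612 MeV
Per nucleus in joules: 998.612 MeV × 1.602e-13 J/MeV = 1.5998e-10 J
Per mole: 1.5998e-10 J × 6.022e23 mol⁻¹ = 9.6340e+13 J/mol

9.63e+13 J/mol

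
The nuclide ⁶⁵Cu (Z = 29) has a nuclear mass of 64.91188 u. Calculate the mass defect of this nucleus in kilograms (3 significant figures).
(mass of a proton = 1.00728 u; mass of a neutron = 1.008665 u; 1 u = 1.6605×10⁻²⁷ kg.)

1.01e-27 kg

The nucleus contains 29 protons and 65 − 29 = 36 neutrons.
Total constituent mass: 29 × 1.00728 + 36 × 1.008665 = 65.523060 u
The mass defect is 65.523060 − 64.91188 = 0.611180 u.
In SI units: 0.611180 u × 1.6605×10⁻²⁷ kg/u = 1.0149e-27 kg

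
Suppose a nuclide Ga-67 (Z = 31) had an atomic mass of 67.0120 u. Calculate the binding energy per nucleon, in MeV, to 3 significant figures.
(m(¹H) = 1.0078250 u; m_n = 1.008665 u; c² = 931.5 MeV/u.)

7.54 MeV/nucleon

Z = 31, so N = A − Z = 67 − 31 = 36.
Σm = 31·m(¹H) + 36·m_n = 31.2425750 + 36.311940 = 67.5545150 u
Mass defect Δm = 67.5545150 − 67.0120 = 0.5425150 u
E_B = 0.5425150 × 931.5 = 505.353 MeV
Dividing by A = 67 gives 7.543 MeV per nucleon.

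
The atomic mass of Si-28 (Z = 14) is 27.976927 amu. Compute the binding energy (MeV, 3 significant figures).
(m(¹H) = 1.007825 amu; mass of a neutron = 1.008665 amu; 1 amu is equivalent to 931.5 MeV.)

The nucleus contains 14 protons and 28 − 14 = 14 neutrons.
Σm = 14·m(¹H) + 14·m_n = 14.109550 + 14.121310 = 28.230860 amu
The mass defect is 28.230860 − 27.976927 = 0.253933 amu.
Converting to energy: 0.253933 amu × 931.5 MeV/amu = 236.539 MeV

237 MeV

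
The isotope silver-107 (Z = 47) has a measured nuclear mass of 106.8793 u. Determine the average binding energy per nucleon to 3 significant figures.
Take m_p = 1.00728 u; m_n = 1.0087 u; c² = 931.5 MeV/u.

Σm = 47·m_p + 60·m_n = 47.34216 + 60.5220 = 107.86416 u
Δm = 107.86416 − 106.8793 = 0.98486 u
E_B = 0.98486 × 931.5 = 917.397 MeV
Per nucleon: 917.397 / 107 = 8.574 MeV

8.57 MeV/nucleon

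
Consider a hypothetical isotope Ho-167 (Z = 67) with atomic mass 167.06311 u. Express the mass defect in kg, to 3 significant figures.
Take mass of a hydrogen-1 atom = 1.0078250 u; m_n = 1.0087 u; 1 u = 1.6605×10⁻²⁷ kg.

Mass of separated nucleons = 67(1.0078250) + 100(1.0087) = 67.5242750 + 100.8700 = 168.3942750 u
The mass defect is 168.3942750 − 167.06311 = 1.3311650 u.
In SI units: 1.3311650 u × 1.6605×10⁻²⁷ kg/u = 2.2104e-27 kg

2.21e-27 kg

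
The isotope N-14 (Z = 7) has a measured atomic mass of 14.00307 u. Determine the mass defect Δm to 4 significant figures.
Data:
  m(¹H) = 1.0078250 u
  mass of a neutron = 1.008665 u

0.1124 u

Σm = 7·m(¹H) + 7·m_n = 7.0547750 + 7.060655 = 14.1154300 u
Δm = 14.1154300 − 14.00307 = 0.1123600 u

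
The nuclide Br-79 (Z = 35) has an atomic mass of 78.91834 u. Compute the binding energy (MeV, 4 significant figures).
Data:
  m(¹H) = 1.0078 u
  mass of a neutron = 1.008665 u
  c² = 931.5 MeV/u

Z = 35, so N = A − Z = 79 − 35 = 44.
Mass of separated nucleons = 35(1.0078) + 44(1.008665) = 35.2730 + 44.381260 = 79.654260 u
The mass defect is 79.654260 − 78.91834 = 0.735920 u.
Converting to energy: 0.735920 u × 931.5 MeV/u = 685.509 MeV

685.5 MeV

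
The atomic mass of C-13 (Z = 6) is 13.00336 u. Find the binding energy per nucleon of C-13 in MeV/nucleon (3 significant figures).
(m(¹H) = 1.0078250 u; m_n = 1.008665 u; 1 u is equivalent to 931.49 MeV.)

Mass of separated nucleons = 6(1.0078250) + 7(1.008665) = 6.0469500 + 7.060655 = 13.1076050 u
Δm = 13.1076050 − 13.00336 = 0.1042450 u
Converting to energy: 0.1042450 u × 931.49 MeV/u = 97.1032 MeV
BE/A = 97.1032 MeV / 13 = 7.469 MeV/nucleon

7.47 MeV/nucleon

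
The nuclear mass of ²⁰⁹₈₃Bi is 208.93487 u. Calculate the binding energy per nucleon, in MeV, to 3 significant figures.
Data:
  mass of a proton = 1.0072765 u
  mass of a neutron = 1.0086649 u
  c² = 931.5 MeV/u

With 83 protons and 126 neutrons (A = 209):
Σm = 83·m_p + 126·m_n = 83.6039495 + 127.0917774 = 210.6957269 u
Δm = 210.6957269 − 208.93487 = 1.7608569 u
Binding energy = Δm·c² = 1.7608569 × 931.5 MeV/u = 1640.24 MeV
Dividing by A = 209 gives 7.848 MeV per nucleon.

7.85 MeV/nucleon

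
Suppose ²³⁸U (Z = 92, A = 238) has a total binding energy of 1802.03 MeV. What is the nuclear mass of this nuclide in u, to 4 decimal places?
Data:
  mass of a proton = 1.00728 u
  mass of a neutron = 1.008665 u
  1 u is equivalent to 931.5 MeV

Mass defect = 1802.03 MeV / (931.5 MeV/u) = 1.934546 u
Constituent mass = 92(1.00728) + 146(1.008665) = 239.934850 u
Nuclear mass = 239.934850 − 1.934546 = 238.000304 u ≈ 238.0003 u (to 4 decimal places)

238.0003 u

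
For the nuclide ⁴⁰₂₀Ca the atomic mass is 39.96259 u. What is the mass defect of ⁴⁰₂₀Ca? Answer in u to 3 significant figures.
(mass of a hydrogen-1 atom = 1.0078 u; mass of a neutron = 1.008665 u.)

0.367 u

Mass of separated nucleons = 20(1.0078) + 20(1.008665) = 20.1560 + 20.173300 = 40.329300 u
The mass defect is 40.329300 − 39.96259 = 0.366710 u.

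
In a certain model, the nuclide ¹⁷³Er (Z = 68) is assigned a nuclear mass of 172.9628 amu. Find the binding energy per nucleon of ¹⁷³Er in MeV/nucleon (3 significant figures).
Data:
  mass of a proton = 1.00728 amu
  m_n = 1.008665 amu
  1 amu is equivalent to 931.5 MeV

7.76 MeV/nucleon

Z = 68, so N = A − Z = 173 − 68 = 105.
Σm = 68·m_p + 105·m_n = 68.49504 + 105.909825 = 174.404865 amu
The mass defect is 174.404865 − 172.9628 = 1.442065 amu.
Binding energy = Δm·c² = 1.442065 × 931.5 MeV/amu = 1343.28 MeV
Per nucleon: 1343.28 / 173 = 7.7646 MeV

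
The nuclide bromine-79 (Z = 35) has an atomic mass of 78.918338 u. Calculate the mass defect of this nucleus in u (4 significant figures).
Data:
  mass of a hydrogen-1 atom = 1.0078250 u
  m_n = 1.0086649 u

0.7368 u

The nucleus contains 35 protons and 79 − 35 = 44 neutrons.
Mass of separated nucleons = 35(1.0078250) + 44(1.0086649) = 35.2738750 + 44.3812556 = 79.6551306 u
The mass defect is 79.6551306 − 78.918338 = 0.7367926 u.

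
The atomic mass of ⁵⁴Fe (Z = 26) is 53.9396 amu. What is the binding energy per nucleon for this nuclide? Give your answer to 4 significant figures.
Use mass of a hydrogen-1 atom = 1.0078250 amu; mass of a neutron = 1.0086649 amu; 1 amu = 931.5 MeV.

8.737 MeV/nucleon

The nucleus contains 26 protons and 54 − 26 = 28 neutrons.
Σm = 26·m(¹H) + 28·m_n = 26.2034500 + 28.2426172 = 54.4460672 amu
The mass defect is 54.4460672 − 53.9396 = 0.5064672 amu.
Binding energy = Δm·c² = 0.5064672 × 931.5 MeV/amu = 471.774 MeV
Per nucleon: 471.774 / 54 = 8.737 MeV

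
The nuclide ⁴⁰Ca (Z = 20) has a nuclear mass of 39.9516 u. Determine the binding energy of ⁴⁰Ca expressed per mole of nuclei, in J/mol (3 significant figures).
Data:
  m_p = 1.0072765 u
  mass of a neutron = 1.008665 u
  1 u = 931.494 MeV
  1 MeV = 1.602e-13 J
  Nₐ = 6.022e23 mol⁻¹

3.30e+13 J/mol

With 20 protons and 20 neutrons (A = 40):
Mass of separated nucleons = 20(1.0072765) + 20(1.008665) = 20.1455300 + 20.173300 = 40.3188300 u
Mass defect Δm = 40.3188300 − 39.9516 = 0.3672300 u
Binding energy = Δm·c² = 0.3672300 × 931.494 MeV/u = 342.073 MeV
Per nucleus in joules: 342.073 MeV × 1.602e-13 J/MeV = 5.4800e-11 J
Per mole: 5.4800e-11 J × 6.022e23 mol⁻¹ = 3.3001e+13 J/mol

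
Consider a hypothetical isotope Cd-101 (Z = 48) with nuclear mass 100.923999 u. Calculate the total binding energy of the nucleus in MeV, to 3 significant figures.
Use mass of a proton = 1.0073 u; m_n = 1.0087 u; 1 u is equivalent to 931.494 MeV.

The nucleus contains 48 protons and 101 − 48 = 53 neutrons.
Total constituent mass: 48 × 1.0073 + 53 × 1.0087 = 101.8115 u
Δm = 101.8115 − 100.923999 = 0.887501 u
Converting to energy: 0.887501 u × 931.494 MeV/u = 826.702 MeV

827 MeV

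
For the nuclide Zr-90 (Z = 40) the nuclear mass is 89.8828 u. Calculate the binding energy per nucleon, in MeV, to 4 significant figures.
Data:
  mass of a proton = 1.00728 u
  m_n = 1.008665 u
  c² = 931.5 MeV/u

The nucleus contains 40 protons and 90 − 40 = 50 neutrons.
Σm = 40·m_p + 50·m_n = 40.29120 + 50.433250 = 90.724450 u
The mass defect is 90.724450 − 89.8828 = 0.841650 u.
Binding energy = Δm·c² = 0.841650 × 931.5 MeV/u = 783.997 MeV
Per nucleon: 783.997 / 90 = 8.711 MeV

8.711 MeV/nucleon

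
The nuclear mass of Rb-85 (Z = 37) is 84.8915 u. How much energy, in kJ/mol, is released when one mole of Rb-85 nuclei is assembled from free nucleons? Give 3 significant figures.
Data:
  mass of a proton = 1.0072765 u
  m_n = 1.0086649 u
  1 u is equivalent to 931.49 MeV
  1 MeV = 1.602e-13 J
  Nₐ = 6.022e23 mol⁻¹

7.13e+10 kJ/mol

With 37 protons and 48 neutrons (A = 85):
Mass of separated nucleons = 37(1.0072765) + 48(1.0086649) = 37.2692305 + 48.4159152 = 85.6851457 u
Mass defect Δm = 85.6851457 − 84.8915 = 0.7936457 u
Converting to energy: 0.7936457 u × 931.49 MeV/u = 739.273 MeV
Per nucleus in joules: 739.273 MeV × 1.602e-13 J/MeV = 1.1843e-10 J
Per mole: 1.1843e-10 J × 6.022e23 mol⁻¹ = 7.1319e+13 J/mol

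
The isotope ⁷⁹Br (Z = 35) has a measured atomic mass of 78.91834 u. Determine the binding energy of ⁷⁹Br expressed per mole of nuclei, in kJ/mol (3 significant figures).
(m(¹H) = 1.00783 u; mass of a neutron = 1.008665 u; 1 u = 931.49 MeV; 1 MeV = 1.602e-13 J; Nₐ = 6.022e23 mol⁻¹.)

6.62e+10 kJ/mol

The nucleus contains 35 protons and 79 − 35 = 44 neutrons.
Mass of separated nucleons = 35(1.00783) + 44(1.008665) = 35.27405 + 44.381260 = 79.655310 u
Δm = 79.655310 − 78.91834 = 0.736970 u
Converting to energy: 0.736970 u × 931.49 MeV/u = 686.480 MeV
Per nucleus in joules: 686.480 MeV × 1.602e-13 J/MeV = 1.0997e-10 J
Per mole: 1.0997e-10 J × 6.022e23 mol⁻¹ = 6.6224e+13 J/mol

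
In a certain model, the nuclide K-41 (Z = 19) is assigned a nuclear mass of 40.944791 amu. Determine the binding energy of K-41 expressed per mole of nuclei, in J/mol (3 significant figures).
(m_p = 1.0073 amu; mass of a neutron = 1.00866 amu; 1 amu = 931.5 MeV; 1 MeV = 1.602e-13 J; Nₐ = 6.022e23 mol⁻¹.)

3.45e+13 J/mol

With 19 protons and 22 neutrons (A = 41):
Mass of separated nucleons = 19(1.0073) + 22(1.00866) = 19.1387 + 22.19052 = 41.32922 amu
Mass defect Δm = 41.32922 − 40.944791 = 0.384429 amu
Converting to energy: 0.384429 amu × 931.5 MeV/amu = 358.096 MeV
Per nucleus in joules: 358.096 MeV × 1.602e-13 J/MeV = 5.7367e-11 J
Per mole: 5.7367e-11 J × 6.022e23 mol⁻¹ = 3.4546e+13 J/mol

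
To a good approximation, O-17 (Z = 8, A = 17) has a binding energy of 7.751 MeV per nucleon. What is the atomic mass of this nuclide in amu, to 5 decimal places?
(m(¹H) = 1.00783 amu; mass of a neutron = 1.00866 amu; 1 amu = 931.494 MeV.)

16.99912 amu

Total binding energy = 17 × 7.751 = 131.767 MeV
Mass defect = 131.767 MeV / (931.494 MeV/amu) = 0.1414577 amu
Constituent mass = 8(1.00783) + 9(1.00866) = 17.14058 amu
Atomic mass = 17.14058 − 0.1414577 = 16.9991223 amu ≈ 16.99912 amu (to 5 decimal places)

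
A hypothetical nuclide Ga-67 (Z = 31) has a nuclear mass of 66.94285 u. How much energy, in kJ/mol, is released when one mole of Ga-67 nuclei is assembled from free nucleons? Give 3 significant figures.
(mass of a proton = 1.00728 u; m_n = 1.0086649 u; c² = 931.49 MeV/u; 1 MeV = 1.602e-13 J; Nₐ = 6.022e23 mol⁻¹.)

With 31 protons and 36 neutrons (A = 67):
Mass of separated nucleons = 31(1.00728) + 36(1.0086649) = 31.22568 + 36.3119364 = 67.5376164 u
Δm = 67.5376164 − 66.94285 = 0.5947664 u
Converting to energy: 0.5947664 u × 931.49 MeV/u = 554.019 MeV
Per nucleus in joules: 554.019 MeV × 1.602e-13 J/MeV = 8.8754e-11 J
Per mole: 8.8754e-11 J × 6.022e23 mol⁻¹ = 5.3448e+13 J/mol

5.34e+10 kJ/mol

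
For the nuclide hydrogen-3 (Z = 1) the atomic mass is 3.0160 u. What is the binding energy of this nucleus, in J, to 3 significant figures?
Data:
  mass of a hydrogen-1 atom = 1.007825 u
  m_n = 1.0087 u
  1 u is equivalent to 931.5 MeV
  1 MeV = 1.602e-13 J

1.38e-12 J

Σm = 1·m(¹H) + 2·m_n = 1.007825 + 2.0174 = 3.025225 u
The mass defect is 3.025225 − 3.0160 = 0.009225 u.
Binding energy = Δm·c² = 0.009225 × 931.5 MeV/u = 8.59309 MeV
In joules: 8.59309 MeV × 1.602e-13 J/MeV = 1.3766e-12 J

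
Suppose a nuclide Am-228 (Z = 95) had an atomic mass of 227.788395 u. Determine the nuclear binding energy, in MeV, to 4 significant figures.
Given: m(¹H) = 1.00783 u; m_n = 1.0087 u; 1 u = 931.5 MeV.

Z = 95, so N = A − Z = 228 − 95 = 133.
Mass of separated nucleons = 95(1.00783) + 133(1.0087) = 95.74385 + 134.1571 = 229.90095 u
Mass defect Δm = 229.90095 − 227.788395 = 2.112555 u
E_B = 2.112555 × 931.5 = 1967.84 MeV

1968 MeV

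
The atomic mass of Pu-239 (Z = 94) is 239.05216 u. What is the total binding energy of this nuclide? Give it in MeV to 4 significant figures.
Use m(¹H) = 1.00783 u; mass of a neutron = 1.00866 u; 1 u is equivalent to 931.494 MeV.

1807 MeV

Z = 94, so N = A − Z = 239 − 94 = 145.
Σm = 94·m(¹H) + 145·m_n = 94.73602 + 146.25570 = 240.99172 u
Δm = 240.99172 − 239.05216 = 1.93956 u
Binding energy = Δm·c² = 1.93956 × 931.494 MeV/u = 1806.69 MeV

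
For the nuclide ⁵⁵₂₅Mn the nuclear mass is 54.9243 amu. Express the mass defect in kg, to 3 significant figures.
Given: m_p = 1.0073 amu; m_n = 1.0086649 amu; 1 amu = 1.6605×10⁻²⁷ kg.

8.60e-28 kg

The nucleus contains 25 protons and 55 − 25 = 30 neutrons.
Mass of separated nucleons = 25(1.0073) + 30(1.0086649) = 25.1825 + 30.2599470 = 55.4424470 amu
Δm = 55.4424470 − 54.9243 = 0.5181470 amu
In SI units: 0.5181470 amu × 1.6605×10⁻²⁷ kg/amu = 8.6038e-28 kg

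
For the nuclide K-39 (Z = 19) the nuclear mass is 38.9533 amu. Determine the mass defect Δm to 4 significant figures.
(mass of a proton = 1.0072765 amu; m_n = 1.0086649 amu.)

0.3583 amu

The nucleus contains 19 protons and 39 − 19 = 20 neutrons.
Σm = 19·m_p + 20·m_n = 19.1382535 + 20.1732980 = 39.3115515 amu
The mass defect is 39.3115515 − 38.9533 = 0.3582515 amu.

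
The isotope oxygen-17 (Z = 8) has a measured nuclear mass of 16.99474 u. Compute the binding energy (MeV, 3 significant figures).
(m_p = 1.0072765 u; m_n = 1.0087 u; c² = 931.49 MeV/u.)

132 MeV

Total constituent mass: 8 × 1.0072765 + 9 × 1.0087 = 17.1365120 u
Mass defect Δm = 17.1365120 − 16.99474 = 0.1417720 u
E_B = 0.1417720 × 931.49 = 132.059 MeV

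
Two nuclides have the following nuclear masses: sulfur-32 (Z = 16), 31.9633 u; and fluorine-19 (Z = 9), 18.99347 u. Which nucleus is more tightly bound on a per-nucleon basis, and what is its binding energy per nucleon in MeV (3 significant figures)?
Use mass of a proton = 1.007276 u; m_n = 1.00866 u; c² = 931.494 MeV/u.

sulfur-32: Σm = 16(1.007276) + 16(1.00866) = 32.254976 u; Δm = 0.291676 u; E_B = 271.69 MeV; E_B/A = 8.490 MeV
fluorine-19: Σm = 9(1.007276) + 10(1.00866) = 19.152084 u; Δm = 0.158614 u; E_B = 147.75 MeV; E_B/A = 7.776 MeV
sulfur-32 has the higher binding energy per nucleon, so it is the more tightly bound nucleus.

sulfur-32; 8.49 MeV/nucleon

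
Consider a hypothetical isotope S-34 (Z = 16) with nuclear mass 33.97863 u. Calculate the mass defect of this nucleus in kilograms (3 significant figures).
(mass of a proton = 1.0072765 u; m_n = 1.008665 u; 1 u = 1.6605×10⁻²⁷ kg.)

Total constituent mass: 16 × 1.0072765 + 18 × 1.008665 = 34.2723940 u
Δm = 34.2723940 − 33.97863 = 0.2937640 u
In SI units: 0.2937640 u × 1.6605×10⁻²⁷ kg/u = 4.8780e-28 kg

4.88e-28 kg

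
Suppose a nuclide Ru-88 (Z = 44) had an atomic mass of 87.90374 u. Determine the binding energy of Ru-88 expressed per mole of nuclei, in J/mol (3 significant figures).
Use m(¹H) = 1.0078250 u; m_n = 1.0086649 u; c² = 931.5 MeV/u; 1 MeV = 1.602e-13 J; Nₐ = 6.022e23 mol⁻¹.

Mass of separated nucleons = 44(1.0078250) + 44(1.0086649) = 44.3443000 + 44.3812556 = 88.7255556 u
Mass defect Δm = 88.7255556 − 87.90374 = 0.8218156 u
Binding energy = Δm·c² = 0.8218156 × 931.5 MeV/u = 765.521 MeV
Per nucleus in joules: 765.521 MeV × 1.602e-13 J/MeV = 1.2264e-10 J
Per mole: 1.2264e-10 J × 6.022e23 mol⁻¹ = 7.3854e+13 J/mol

7.39e+13 J/mol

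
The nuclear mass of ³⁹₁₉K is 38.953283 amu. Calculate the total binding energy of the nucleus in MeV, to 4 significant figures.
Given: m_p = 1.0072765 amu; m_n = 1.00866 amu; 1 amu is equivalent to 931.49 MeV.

The nucleus contains 19 protons and 39 − 19 = 20 neutrons.
Total constituent mass: 19 × 1.0072765 + 20 × 1.00866 = 39.3114535 amu
Δm = 39.3114535 − 38.953283 = 0.3581705 amu
Converting to energy: 0.3581705 amu × 931.49 MeV/amu = 333.632 MeV

333.6 MeV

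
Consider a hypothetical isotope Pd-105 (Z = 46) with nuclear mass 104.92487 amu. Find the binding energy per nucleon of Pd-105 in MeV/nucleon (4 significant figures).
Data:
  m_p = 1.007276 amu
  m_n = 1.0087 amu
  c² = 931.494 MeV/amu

With 46 protons and 59 neutrons (A = 105):
Mass of separated nucleons = 46(1.007276) + 59(1.0087) = 46.334696 + 59.5133 = 105.847996 amu
The mass defect is 105.847996 − 104.92487 = 0.923126 amu.
E_B = 0.923126 × 931.494 = 859.886 MeV
Dividing by A = 105 gives 8.189 MeV per nucleon.

8.189 MeV/nucleon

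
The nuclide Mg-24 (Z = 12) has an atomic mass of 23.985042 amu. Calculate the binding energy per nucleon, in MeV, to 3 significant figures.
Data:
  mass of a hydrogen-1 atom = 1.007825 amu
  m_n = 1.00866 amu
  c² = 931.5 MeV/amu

Σm = 12·m(¹H) + 12·m_n = 12.093900 + 12.10392 = 24.197820 amu
Mass defect Δm = 24.197820 − 23.985042 = 0.212778 amu
E_B = 0.212778 × 931.5 = 198.203 MeV
BE/A = 198.203 MeV / 24 = 8.258 MeV/nucleon

8.26 MeV/nucleon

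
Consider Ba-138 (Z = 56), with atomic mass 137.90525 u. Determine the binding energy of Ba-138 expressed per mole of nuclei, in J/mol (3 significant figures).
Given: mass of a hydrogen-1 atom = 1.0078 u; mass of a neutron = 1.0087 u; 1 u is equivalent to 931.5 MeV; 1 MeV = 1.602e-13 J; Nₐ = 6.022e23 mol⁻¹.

1.12e+14 J/mol

Total constituent mass: 56 × 1.0078 + 82 × 1.0087 = 139.1502 u
Δm = 139.1502 − 137.90525 = 1.24495 u
E_B = 1.24495 × 931.5 = 1159.67 MeV
Per nucleus in joules: 1159.67 MeV × 1.602e-13 J/MeV = 1.8578e-10 J
Per mole: 1.8578e-10 J × 6.022e23 mol⁻¹ = 1.1188e+14 J/mol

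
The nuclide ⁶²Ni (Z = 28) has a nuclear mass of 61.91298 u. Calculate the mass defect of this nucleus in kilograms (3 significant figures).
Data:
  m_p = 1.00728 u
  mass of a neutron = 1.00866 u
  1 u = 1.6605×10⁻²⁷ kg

Z = 28, so N = A − Z = 62 − 28 = 34.
Mass of separated nucleons = 28(1.00728) + 34(1.00866) = 28.20384 + 34.29444 = 62.49828 u
Δm = 62.49828 − 61.91298 = 0.58530 u
In SI units: 0.58530 u × 1.6605×10⁻²⁷ kg/u = 9.7189e-28 kg

9.72e-28 kg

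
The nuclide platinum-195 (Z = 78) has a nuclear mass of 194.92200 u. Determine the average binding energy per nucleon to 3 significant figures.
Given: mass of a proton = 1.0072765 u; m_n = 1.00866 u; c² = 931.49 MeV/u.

7.92 MeV/nucleon

Z = 78, so N = A − Z = 195 − 78 = 117.
Total constituent mass: 78 × 1.0072765 + 117 × 1.00866 = 196.5807870 u
Δm = 196.5807870 − 194.92200 = 1.6587870 u
Binding energy = Δm·c² = 1.6587870 × 931.49 MeV/u = 1545.14 MeV
Per nucleon: 1545.14 / 195 = 7.924 MeV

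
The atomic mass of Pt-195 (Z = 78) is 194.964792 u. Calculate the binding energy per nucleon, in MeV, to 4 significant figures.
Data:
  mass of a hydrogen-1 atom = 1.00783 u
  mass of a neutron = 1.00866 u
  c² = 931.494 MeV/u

Mass of separated nucleons = 78(1.00783) + 117(1.00866) = 78.61074 + 118.01322 = 196.62396 u
The mass defect is 196.62396 − 194.964792 = 1.659168 u.
Binding energy = Δm·c² = 1.659168 × 931.494 MeV/u = 1545.51 MeV
BE/A = 1545.51 MeV / 195 = 7.926 MeV/nucleon

7.926 MeV/nucleon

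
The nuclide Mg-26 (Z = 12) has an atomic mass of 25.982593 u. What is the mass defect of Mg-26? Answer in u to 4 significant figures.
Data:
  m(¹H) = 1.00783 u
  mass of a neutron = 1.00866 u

Z = 12, so N = A − Z = 26 − 12 = 14.
Σm = 12·m(¹H) + 14·m_n = 12.09396 + 14.12124 = 26.21520 u
Mass defect Δm = 26.21520 − 25.982593 = 0.232607 u

0.2326 u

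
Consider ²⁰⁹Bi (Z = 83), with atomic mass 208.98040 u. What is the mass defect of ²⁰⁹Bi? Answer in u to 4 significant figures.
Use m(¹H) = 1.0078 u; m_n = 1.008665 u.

1.759 u

With 83 protons and 126 neutrons (A = 209):
Σm = 83·m(¹H) + 126·m_n = 83.6474 + 127.091790 = 210.739190 u
Δm = 210.739190 − 208.98040 = 1.758790 u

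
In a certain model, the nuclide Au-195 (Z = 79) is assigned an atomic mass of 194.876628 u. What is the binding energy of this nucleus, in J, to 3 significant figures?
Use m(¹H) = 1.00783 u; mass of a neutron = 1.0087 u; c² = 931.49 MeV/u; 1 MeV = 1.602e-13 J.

The nucleus contains 79 protons and 195 − 79 = 116 neutrons.
Total constituent mass: 79 × 1.00783 + 116 × 1.0087 = 196.62777 u
Δm = 196.62777 − 194.876628 = 1.751142 u
Binding energy = Δm·c² = 1.751142 × 931.49 MeV/u = 1631.17 MeV
In joules: 1631.17 MeV × 1.602e-13 J/MeV = 2.6131e-10 J

2.61e-10 J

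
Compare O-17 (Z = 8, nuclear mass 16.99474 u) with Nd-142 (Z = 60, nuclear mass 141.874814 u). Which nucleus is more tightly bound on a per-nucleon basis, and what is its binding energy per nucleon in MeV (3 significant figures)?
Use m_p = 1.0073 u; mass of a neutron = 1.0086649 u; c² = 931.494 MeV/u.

Nd-142; 8.36 MeV/nucleon

O-17: Σm = 8(1.0073) + 9(1.0086649) = 17.1363841 u; Δm = 0.1416441 u; E_B = 131.94 MeV; E_B/A = 7.761 MeV
Nd-142: Σm = 60(1.0073) + 82(1.0086649) = 143.1485218 u; Δm = 1.2737078 u; E_B = 1186.45 MeV; E_B/A = 8.355 MeV
Nd-142 has the higher binding energy per nucleon, so it is the more tightly bound nucleus.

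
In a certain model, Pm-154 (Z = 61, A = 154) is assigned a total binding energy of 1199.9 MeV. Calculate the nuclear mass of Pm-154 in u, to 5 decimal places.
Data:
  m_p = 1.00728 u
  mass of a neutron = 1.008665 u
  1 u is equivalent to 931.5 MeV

Mass defect = 1199.9 MeV / (931.5 MeV/u) = 1.2881374 u
Constituent mass = 61(1.00728) + 93(1.008665) = 155.249925 u
Nuclear mass = 155.249925 − 1.2881374 = 153.9617876 u ≈ 153.96179 u (to 5 decimal places)

153.96179 u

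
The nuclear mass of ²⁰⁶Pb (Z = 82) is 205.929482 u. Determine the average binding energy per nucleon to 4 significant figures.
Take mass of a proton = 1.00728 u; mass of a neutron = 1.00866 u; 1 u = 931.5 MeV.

7.874 MeV/nucleon

Z = 82, so N = A − Z = 206 − 82 = 124.
Σm = 82·m_p + 124·m_n = 82.59696 + 125.07384 = 207.67080 u
Mass defect Δm = 207.67080 − 205.929482 = 1.741318 u
Converting to energy: 1.741318 u × 931.5 MeV/u = 1622.04 MeV
Dividing by A = 206 gives 7.874 MeV per nucleon.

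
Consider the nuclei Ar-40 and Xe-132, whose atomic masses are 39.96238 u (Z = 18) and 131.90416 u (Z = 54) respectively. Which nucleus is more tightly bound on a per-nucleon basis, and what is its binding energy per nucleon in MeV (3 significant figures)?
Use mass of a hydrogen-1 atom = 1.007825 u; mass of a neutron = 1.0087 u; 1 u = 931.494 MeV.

Ar-40: Σm = 18(1.007825) + 22(1.0087) = 40.332250 u; Δm = 0.369870 u; E_B = 344.53 MeV; E_B/A = 8.613 MeV
Xe-132: Σm = 54(1.007825) + 78(1.0087) = 133.101150 u; Δm = 1.196990 u; E_B = 1115.0 MeV; E_B/A = 8.447 MeV
Ar-40 has the higher binding energy per nucleon, so it is the more tightly bound nucleus.

Ar-40; 8.61 MeV/nucleon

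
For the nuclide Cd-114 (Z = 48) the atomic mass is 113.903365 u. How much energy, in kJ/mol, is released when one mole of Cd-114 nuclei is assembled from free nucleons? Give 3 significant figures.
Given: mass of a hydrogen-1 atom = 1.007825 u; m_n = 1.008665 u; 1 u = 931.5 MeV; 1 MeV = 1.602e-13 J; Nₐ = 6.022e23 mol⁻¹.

9.38e+10 kJ/mol

The nucleus contains 48 protons and 114 − 48 = 66 neutrons.
Mass of separated nucleons = 48(1.007825) + 66(1.008665) = 48.375600 + 66.571890 = 114.947490 u
The mass defect is 114.947490 − 113.903365 = 1.044125 u.
Binding energy = Δm·c² = 1.044125 × 931.5 MeV/u = 972.602 MeV
Per nucleus in joules: 972.602 MeV × 1.602e-13 J/MeV = 1.5581e-10 J
Per mole: 1.5581e-10 J × 6.022e23 mol⁻¹ = 9.3829e+13 J/mol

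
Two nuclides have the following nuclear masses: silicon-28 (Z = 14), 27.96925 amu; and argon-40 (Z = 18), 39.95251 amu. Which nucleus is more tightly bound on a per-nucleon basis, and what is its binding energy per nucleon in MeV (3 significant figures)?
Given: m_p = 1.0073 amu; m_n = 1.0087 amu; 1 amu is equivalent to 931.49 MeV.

argon-40; 8.62 MeV/nucleon

silicon-28: Σm = 14(1.0073) + 14(1.0087) = 28.2240 amu; Δm = 0.25475 amu; E_B = 237.297 MeV; E_B/A = 8.4749 MeV
argon-40: Σm = 18(1.0073) + 22(1.0087) = 40.3228 amu; Δm = 0.37029 amu; E_B = 344.92 MeV; E_B/A = 8.623 MeV
argon-40 has the higher binding energy per nucleon, so it is the more tightly bound nucleus.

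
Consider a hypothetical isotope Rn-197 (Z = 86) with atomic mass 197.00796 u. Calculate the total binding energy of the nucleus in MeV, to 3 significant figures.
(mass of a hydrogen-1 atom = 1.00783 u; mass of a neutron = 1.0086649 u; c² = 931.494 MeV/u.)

1520 MeV

Total constituent mass: 86 × 1.00783 + 111 × 1.0086649 = 198.6351839 u
Δm = 198.6351839 − 197.00796 = 1.6272239 u
Converting to energy: 1.6272239 u × 931.494 MeV/u = 1515.75 MeV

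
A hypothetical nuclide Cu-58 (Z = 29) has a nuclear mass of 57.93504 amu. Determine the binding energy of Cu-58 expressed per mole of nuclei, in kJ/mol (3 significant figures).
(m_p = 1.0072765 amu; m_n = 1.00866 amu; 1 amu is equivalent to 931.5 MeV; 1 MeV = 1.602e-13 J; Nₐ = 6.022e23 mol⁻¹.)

4.74e+10 kJ/mol

Mass of separated nucleons = 29(1.0072765) + 29(1.00866) = 29.2110185 + 29.25114 = 58.4621585 amu
The mass defect is 58.4621585 − 57.93504 = 0.5271185 amu.
Binding energy = Δm·c² = 0.5271185 × 931.5 MeV/amu = 491.011 MeV
Per nucleus in joules: 491.011 MeV × 1.602e-13 J/MeV = 7.8660e-11 J
Per mole: 7.8660e-11 J × 6.022e23 mol⁻¹ = 4.7369e+13 J/mol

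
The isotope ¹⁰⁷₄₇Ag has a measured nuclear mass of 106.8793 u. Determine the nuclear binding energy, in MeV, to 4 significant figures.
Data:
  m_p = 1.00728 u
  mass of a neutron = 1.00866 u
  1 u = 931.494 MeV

With 47 protons and 60 neutrons (A = 107):
Total constituent mass: 47 × 1.00728 + 60 × 1.00866 = 107.86176 u
Mass defect Δm = 107.86176 − 106.8793 = 0.98246 u
E_B = 0.98246 × 931.494 = 915.156 MeV

915.2 MeV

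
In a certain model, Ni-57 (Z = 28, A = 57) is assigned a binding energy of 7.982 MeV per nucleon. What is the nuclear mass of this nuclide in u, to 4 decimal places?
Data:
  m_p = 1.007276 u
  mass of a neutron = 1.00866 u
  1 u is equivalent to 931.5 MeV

56.9664 u

Total binding energy = 57 × 7.982 = 454.974 MeV
Mass defect = 454.974 MeV / (931.5 MeV/u) = 0.488432 u
Constituent mass = 28(1.007276) + 29(1.00866) = 57.454868 u
Nuclear mass = 57.454868 − 0.488432 = 56.966436 u ≈ 56.9664 u (to 4 decimal places)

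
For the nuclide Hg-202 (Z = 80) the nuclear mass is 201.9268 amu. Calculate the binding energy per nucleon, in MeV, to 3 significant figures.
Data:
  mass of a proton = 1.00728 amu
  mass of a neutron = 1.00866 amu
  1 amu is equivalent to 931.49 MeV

Z = 80, so N = A − Z = 202 − 80 = 122.
Σm = 80·m_p + 122·m_n = 80.58240 + 123.05652 = 203.63892 amu
The mass defect is 203.63892 − 201.9268 = 1.71212 amu.
E_B = 1.71212 × 931.49 = 1594.82 MeV
Dividing by A = 202 gives 7.895 MeV per nucleon.

7.90 MeV/nucleon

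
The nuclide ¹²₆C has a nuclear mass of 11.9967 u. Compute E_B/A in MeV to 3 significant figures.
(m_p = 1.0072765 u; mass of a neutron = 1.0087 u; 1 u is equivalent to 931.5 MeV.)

With 6 protons and 6 neutrons (A = 12):
Mass of separated nucleons = 6(1.0072765) + 6(1.0087) = 6.0436590 + 6.0522 = 12.0958590 u
Mass defect Δm = 12.0958590 − 11.9967 = 0.0991590 u
Binding energy = Δm·c² = 0.0991590 × 931.5 MeV/u = 92.3666 MeV
Per nucleon: 92.3666 / 12 = 7.697 MeV

7.70 MeV/nucleon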